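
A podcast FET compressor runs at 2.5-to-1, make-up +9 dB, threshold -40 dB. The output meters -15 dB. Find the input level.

0 dB

Stripping the +9 dB make-up gives -24 dB at the gain stage.
The compressed level sits -24 − (-40) = 16 dB over threshold.
Undo the ratio: input overshoot = 16 × 2.5 = 40 dB, giving input = 0 dB.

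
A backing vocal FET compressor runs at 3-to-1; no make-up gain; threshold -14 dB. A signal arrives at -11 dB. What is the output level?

-13 dB

Overshoot: -11 − (-14) = 3 dB.
The 3 dB excess becomes 1 dB after 3:1 reduction.
Output = -14 + 1 = -13 dB.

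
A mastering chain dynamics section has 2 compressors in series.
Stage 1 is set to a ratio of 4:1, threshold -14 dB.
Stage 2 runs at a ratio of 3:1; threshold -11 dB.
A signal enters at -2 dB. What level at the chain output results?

-11 dB

Stage 1: overshoot 12 dB → 12/4 = 3 dB → -11 dB.
Stage 2: -11 dB is at or below the -11 dB threshold — no compression; output -11 dB.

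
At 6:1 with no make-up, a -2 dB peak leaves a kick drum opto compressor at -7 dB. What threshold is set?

Let T be the threshold. Output overshoot = (input overshoot)/R, so -7 − T = (-2 − T)/6.
6·(-7 − T) = -2 − T → 5·T = -42 − (-2) = -40.
T = -40/5 = -8 dB.

-8 dB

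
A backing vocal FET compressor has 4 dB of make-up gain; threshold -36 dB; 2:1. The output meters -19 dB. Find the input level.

-10 dB

Before make-up, the level was -19 − 4 = -23 dB.
That's 13 dB above the -36 dB threshold.
Undo the ratio: input overshoot = 13 × 2 = 26 dB, giving input = -10 dB.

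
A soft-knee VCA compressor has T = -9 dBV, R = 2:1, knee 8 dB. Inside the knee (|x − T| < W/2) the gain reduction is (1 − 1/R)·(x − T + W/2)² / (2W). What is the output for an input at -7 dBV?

x − T + W/2 = -7 − (-9) + 4 = 6.
GR = (1 − 1/2) × 6² / 16 = 0.5 × 36 / 16 = 1.125 dB.
Output = -7 − 1.125 = -8.125 dBV.

-8.125 dBV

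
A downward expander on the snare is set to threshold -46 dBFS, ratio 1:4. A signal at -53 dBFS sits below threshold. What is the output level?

Below threshold, a 1:4 expander applies gain = (4−1)×(T − x) of attenuation.
(4−1) × 7 = 21 dB, so output = -53 − 21 = -74 dBFS.

-74 dBFS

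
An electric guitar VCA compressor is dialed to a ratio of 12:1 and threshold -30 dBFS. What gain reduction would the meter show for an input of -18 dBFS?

11 dB

-18 dBFS exceeds the threshold by 12 dB.
A 12:1 ratio leaves 1 dB of that excess.
Gain reduction = 12 − 1 = 11 dB.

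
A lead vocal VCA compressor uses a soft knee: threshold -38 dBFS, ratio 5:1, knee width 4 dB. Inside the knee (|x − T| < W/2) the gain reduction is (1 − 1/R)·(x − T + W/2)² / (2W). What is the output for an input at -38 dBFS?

-38.4 dBFS

x − T + W/2 = -38 − (-38) + 2 = 2.
GR = (1 − 1/5) × 2² / 8 = 0.8 × 4 / 8 = 0.4 dB.
Output = -38 − 0.4 = -38.4 dBFS.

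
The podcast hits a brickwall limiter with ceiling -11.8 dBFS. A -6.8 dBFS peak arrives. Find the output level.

At ∞:1, everything above -11.8 dBFS is held at the ceiling.

-11.8 dBFS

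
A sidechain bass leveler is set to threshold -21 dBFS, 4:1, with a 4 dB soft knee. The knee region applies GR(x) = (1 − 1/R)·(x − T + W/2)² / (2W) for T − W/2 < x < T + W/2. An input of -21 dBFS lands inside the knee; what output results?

x − T + W/2 = -21 − (-21) + 2 = 2.
GR = (1 − 1/4) × 2² / 8 = 0.75 × 4 / 8 = 0.375 dB.
Output = -21 − 0.375 = -21.375 dBFS.

-21.375 dBFS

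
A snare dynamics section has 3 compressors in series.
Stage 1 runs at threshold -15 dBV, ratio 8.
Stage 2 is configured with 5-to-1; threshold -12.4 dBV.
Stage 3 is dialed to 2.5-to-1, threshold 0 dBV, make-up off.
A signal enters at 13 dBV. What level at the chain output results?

-12.22 dBV

Stage 1: overshoot 28 dB → 28/8 = 3.5 dB → -11.5 dBV.
Stage 2: -11.5 dBV is 0.9 dB over -12.4 dBV; at 5:1 that becomes 0.18 dB over, giving -12.22 dBV.
Stage 3: -12.22 dBV ≤ 0 dBV, so stage 3 doesn't engage; output -12.22 dBV.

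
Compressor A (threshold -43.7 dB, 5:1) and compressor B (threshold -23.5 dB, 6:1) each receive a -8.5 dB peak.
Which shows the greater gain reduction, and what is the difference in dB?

A: overshoot 35.2 dB → output overshoot 7.04 dB → GR 28.16 dB.
B: overshoot 15 dB → output overshoot 2.5 dB → GR 12.5 dB.
A reduces 15.66 dB more.

A, by 15.66 dB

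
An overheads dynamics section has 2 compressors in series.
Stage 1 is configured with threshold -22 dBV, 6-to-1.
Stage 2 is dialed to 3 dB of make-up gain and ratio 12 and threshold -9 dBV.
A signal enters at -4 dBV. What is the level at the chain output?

-16 dBV

Stage 1: overshoot 18 dB → 18/6 = 3 dB → -19 dBV.
Stage 2: -19 dBV is at or below the -9 dBV threshold — no compression; make-up brings it to -16 dBV.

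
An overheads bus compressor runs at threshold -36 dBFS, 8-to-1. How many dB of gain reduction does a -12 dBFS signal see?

-12 dBFS exceeds the threshold by 24 dB.
A 8:1 ratio leaves 3 dB of that excess.
GR = overshoot in − overshoot out = 24 − 3 = 21 dB.

21 dB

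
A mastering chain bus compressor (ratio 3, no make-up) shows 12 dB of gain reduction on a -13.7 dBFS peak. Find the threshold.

-31.7 dBFS

Input is 18 dB above T (since output overshoot × R = input overshoot: (-25.7 − T)·3 = -13.7 − T gives T = -31.7 dBFS).
Check: -31.7 + (-13.7 − (-31.7))/3 = -31.7 + 6 = -25.7 dBFS. ✓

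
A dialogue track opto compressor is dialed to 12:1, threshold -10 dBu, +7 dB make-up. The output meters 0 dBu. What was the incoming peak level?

Before make-up, the level was 0 − 7 = -7 dBu.
That's 3 dB above the -10 dBu threshold.
Input overshoot = R × output overshoot = 36 dB → input = -10 + 36 = 26 dBu.

26 dBu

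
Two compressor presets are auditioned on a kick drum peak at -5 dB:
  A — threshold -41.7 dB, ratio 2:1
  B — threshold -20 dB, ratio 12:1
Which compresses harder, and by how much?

A, by 4.6 dB

A: overshoot 36.7 dB → output overshoot 18.35 dB → GR 18.35 dB.
B: overshoot 15 dB → output overshoot 1.25 dB → GR 13.75 dB.
Difference: 4.6 dB in favour of A.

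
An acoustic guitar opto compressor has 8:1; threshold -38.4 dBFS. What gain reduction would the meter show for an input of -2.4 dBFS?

The signal is 36 dB above threshold.
After 8:1 compression the overshoot becomes 36/8 = 4.5 dB.
So the signal is attenuated by 36 − 4.5 = 31.5 dB.

31.5 dB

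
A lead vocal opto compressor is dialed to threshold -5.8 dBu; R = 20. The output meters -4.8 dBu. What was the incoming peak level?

14.2 dBu

Post-compression overshoot = -4.8 − (-5.8) = 1 dB.
Undo the ratio: input overshoot = 1 × 20 = 20 dB, giving input = 14.2 dBu.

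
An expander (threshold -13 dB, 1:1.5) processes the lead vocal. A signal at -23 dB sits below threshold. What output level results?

-28 dB

Below threshold, a 1:1.5 expander applies gain = (1.5−1)×(T − x) of attenuation.
(1.5−1) × 10 = 5 dB, so output = -23 − 5 = -28 dB.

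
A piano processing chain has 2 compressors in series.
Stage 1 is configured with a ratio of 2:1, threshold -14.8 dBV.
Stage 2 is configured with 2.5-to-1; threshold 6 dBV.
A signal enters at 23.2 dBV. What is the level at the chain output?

Stage 1: 23.2 dBV is 38 dB over -14.8 dBV; at 2:1 that becomes 19 dB over, giving 4.2 dBV.
Stage 2: 4.2 dBV is at or below the 6 dBV threshold — no compression; output 4.2 dBV.

4.2 dBV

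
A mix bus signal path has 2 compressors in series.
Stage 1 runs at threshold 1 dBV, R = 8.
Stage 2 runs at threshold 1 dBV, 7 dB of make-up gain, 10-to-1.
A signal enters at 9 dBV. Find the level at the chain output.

8.1 dBV

Stage 1: 9 dBV is 8 dB over 1 dBV; at 8:1 that becomes 1 dB over, giving 2 dBV.
Stage 2: 1 dB above 1 dBV, reduced 10:1 to 0.1 dB above → 1.1 dBV; +7 dB make-up → 8.1 dBV.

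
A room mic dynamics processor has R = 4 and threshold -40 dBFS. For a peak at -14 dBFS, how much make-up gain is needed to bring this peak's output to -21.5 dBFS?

The peak compresses to -40 + 26/4 = -33.5 dBFS.
To reach -21.5 dBFS requires -21.5 − (-33.5) = 12 dB of make-up.

12 dB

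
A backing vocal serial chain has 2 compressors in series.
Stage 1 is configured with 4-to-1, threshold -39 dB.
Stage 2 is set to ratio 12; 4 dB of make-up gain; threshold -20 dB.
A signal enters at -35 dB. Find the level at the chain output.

Stage 1: 4 dB above -39 dB, reduced 4:1 to 1 dB above → -38 dB.
Stage 2: -38 dB is at or below the -20 dB threshold — no compression; make-up brings it to -34 dB.

-34 dB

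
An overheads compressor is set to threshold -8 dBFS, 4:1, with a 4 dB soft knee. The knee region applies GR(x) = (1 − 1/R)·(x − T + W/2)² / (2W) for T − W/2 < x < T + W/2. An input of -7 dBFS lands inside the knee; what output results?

x − T + W/2 = -7 − (-8) + 2 = 3.
GR = (1 − 1/4) × 3² / 8 = 0.75 × 9 / 8 = 0.84375 dB.
Output = -7 − 0.84375 = -7.84375 dBFS.

-7.84375 dBFS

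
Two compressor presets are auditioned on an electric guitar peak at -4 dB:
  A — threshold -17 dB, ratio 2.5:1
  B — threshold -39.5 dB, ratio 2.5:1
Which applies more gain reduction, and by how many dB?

A: 13 dB over, compressed to 5.2 dB over, so 7.8 dB of GR.
B: 35.5 dB over, compressed to 14.2 dB over, so 21.3 dB of GR.
B applies 13.5 dB more gain reduction.

B, by 13.5 dB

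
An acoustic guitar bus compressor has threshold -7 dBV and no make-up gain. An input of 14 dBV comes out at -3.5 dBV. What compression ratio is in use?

Input overshoot = 14 − (-7) = 21 dB; output overshoot = -3.5 − (-7) = 3.5 dB.
Ratio = 21 / 3.5 = 6.

6:1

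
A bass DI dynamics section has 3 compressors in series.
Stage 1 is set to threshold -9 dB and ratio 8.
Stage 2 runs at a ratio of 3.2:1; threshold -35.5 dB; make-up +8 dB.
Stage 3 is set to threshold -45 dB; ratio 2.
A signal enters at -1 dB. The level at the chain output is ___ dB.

Stage 1: 8 dB above -9 dB, reduced 8:1 to 1 dB above → -8 dB.
Stage 2: -8 dB is 27.5 dB over -35.5 dB; at 3.2:1 that becomes 8.59375 dB over, giving -26.90625 dB; +8 dB make-up → -18.90625 dB.
Stage 3: overshoot 26.09375 dB → 26.09375/2 = 13.046875 dB → -31.953125 dB.

-31.953125 dB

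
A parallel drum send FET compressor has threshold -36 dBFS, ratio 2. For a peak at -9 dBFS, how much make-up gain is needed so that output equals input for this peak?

The peak compresses to -36 + 27/2 = -22.5 dBFS.
To reach -9 dBFS requires -9 − (-22.5) = 13.5 dB of make-up.

13.5 dB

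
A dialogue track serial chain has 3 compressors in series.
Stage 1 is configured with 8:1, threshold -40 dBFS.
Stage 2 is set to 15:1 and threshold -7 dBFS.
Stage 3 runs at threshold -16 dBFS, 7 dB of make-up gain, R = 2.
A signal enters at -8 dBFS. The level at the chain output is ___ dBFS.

-29 dBFS

Stage 1: -8 dBFS is 32 dB over -40 dBFS; at 8:1 that becomes 4 dB over, giving -36 dBFS.
Stage 2: below threshold (-36 ≤ -7); passes unchanged; output -36 dBFS.
Stage 3: below threshold (-36 ≤ -16); passes unchanged; make-up brings it to -29 dBFS.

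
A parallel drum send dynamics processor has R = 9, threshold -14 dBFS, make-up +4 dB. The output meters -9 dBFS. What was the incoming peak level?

Before make-up, the level was -9 − 4 = -13 dBFS.
That's 1 dB above the -14 dBFS threshold.
Input overshoot = R × output overshoot = 9 dB → input = -14 + 9 = -5 dBFS.

-5 dBFS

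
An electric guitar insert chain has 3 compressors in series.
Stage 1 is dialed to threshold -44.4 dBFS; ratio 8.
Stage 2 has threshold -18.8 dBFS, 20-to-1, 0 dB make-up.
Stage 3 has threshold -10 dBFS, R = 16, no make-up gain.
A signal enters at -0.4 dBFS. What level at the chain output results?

Stage 1: 44 dB above -44.4 dBFS, reduced 8:1 to 5.5 dB above → -38.9 dBFS.
Stage 2: -38.9 dBFS ≤ -18.8 dBFS, so stage 2 doesn't engage; output -38.9 dBFS.
Stage 3: below threshold (-38.9 ≤ -10); passes unchanged; output -38.9 dBFS.

-38.9 dBFS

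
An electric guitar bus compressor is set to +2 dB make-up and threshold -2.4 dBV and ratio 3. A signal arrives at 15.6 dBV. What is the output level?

Overshoot: 15.6 − (-2.4) = 18 dB.
At 3:1 the overshoot is divided by 3, leaving 6 dB above threshold.
Output = -2.4 + 6 = 3.6 dBV; make-up adds 2 dB, giving 5.6 dBV.

5.6 dBV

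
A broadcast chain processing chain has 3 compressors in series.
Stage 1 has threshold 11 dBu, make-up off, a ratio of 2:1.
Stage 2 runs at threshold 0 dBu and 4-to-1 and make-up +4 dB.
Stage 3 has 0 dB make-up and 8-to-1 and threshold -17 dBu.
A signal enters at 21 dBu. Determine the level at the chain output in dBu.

Stage 1: 10 dB above 11 dBu, reduced 2:1 to 5 dB above → 16 dBu.
Stage 2: 16 dBu is 16 dB over 0 dBu; at 4:1 that becomes 4 dB over, giving 4 dBu; +4 dB make-up → 8 dBu.
Stage 3: 8 dBu is 25 dB over -17 dBu; at 8:1 that becomes 3.125 dB over, giving -13.875 dBu.

-13.875 dBu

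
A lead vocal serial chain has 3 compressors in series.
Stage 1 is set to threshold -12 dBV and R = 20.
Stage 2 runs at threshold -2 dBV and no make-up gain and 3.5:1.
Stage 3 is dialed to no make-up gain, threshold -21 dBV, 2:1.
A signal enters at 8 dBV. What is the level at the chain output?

Stage 1: 8 dBV is 20 dB over -12 dBV; at 20:1 that becomes 1 dB over, giving -11 dBV.
Stage 2: -11 dBV is at or below the -2 dBV threshold — no compression; output -11 dBV.
Stage 3: -11 dBV is 10 dB over -21 dBV; at 2:1 that becomes 5 dB over, giving -16 dBV.

-16 dBV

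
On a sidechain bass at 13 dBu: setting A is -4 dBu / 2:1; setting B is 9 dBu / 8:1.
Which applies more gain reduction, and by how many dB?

A, by 5 dB

A: 17 dB over, compressed to 8.5 dB over, so 8.5 dB of GR.
B: 4 dB over, compressed to 0.5 dB over, so 3.5 dB of GR.
A reduces 5 dB more.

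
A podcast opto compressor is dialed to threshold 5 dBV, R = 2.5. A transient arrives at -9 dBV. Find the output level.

-9 dBV is 14 dB below the 5 dBV threshold, so no gain reduction is applied.
Output = input = -9 dBV.

-9 dBV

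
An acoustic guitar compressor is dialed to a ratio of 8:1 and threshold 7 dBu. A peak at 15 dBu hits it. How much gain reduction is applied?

15 dBu exceeds the threshold by 8 dB.
At 8:1, output sits 8/8 = 1 dB above threshold.
GR = overshoot in − overshoot out = 8 − 1 = 7 dB.

7 dB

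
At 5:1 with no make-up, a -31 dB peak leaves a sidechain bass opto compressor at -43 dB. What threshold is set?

-46 dB

Gain reduction = -31 − (-43) = 12 dB; output overshoot = GR / (R − 1) = 12 / 4 = 3 dB.
Threshold = output − output overshoot = -43 − 3 = -46 dB.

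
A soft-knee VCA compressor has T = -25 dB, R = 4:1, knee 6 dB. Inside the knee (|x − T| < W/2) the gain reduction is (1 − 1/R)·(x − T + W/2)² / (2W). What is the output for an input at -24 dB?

-25 dB

x − T + W/2 = -24 − (-25) + 3 = 4.
GR = (1 − 1/4) × 4² / 12 = 0.75 × 16 / 12 = 1 dB.
Output = -24 − 1 = -25 dB.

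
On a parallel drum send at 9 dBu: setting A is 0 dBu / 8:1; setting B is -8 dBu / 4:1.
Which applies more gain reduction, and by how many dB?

A: GR = 9 − 9/8 = 7.875 dB.
B: GR = 17 − 17/4 = 12.75 dB.
B reduces 4.875 dB more.

B, by 4.875 dB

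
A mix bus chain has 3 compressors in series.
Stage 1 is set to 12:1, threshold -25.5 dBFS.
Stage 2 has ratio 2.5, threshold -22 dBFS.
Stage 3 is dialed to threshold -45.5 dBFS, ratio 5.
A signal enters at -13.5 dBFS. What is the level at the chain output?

Stage 1: 12 dB above -25.5 dBFS, reduced 12:1 to 1 dB above → -24.5 dBFS.
Stage 2: -24.5 dBFS ≤ -22 dBFS, so stage 2 doesn't engage; output -24.5 dBFS.
Stage 3: 21 dB above -45.5 dBFS, reduced 5:1 to 4.2 dB above → -41.3 dBFS.

-41.3 dBFS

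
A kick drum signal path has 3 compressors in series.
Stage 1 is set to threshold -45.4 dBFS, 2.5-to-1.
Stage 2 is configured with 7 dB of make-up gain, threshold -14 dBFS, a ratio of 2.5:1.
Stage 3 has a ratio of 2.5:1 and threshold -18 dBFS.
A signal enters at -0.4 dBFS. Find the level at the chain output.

-20.4 dBFS

Stage 1: -0.4 dBFS is 45 dB over -45.4 dBFS; at 2.5:1 that becomes 18 dB over, giving -27.4 dBFS.
Stage 2: -27.4 dBFS is at or below the -14 dBFS threshold — no compression; make-up brings it to -20.4 dBFS.
Stage 3: below threshold (-20.4 ≤ -18); passes unchanged; output -20.4 dBFS.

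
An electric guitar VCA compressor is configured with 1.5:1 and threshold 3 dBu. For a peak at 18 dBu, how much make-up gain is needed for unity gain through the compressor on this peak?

Without make-up, output = threshold + overshoot/1.5 = 3 + 10 = 13 dBu.
Gap to target: 5 dB.

5 dB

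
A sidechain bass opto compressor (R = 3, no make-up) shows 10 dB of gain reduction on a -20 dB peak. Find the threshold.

-35 dB

Let T be the threshold. Output overshoot = (input overshoot)/R, so -30 − T = (-20 − T)/3.
3·(-30 − T) = -20 − T → 2·T = -90 − (-20) = -70.
T = -70/2 = -35 dB.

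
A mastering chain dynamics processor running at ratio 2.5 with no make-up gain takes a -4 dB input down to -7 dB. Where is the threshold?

-9 dB

Gain reduction = -4 − (-7) = 3 dB; output overshoot = GR / (R − 1) = 3 / 1.5 = 2 dB.
Threshold = output − output overshoot = -7 − 2 = -9 dB.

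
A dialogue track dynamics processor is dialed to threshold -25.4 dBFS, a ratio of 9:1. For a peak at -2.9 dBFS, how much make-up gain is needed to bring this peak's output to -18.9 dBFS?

4 dB

Overshoot 22.5 dB → 22.5/9 = 2.5 dB after compression, so the compressed level is -25.4 + 2.5 = -22.9 dBFS.
Make-up = target − compressed = -18.9 − (-22.9) = 4 dB.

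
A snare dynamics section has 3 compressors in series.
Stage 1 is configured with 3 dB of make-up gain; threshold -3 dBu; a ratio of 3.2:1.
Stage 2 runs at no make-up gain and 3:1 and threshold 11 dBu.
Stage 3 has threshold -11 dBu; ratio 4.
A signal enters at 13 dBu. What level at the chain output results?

-7 dBu

Stage 1: 16 dB above -3 dBu, reduced 3.2:1 to 5 dB above → 2 dBu; +3 dB make-up → 5 dBu.
Stage 2: 5 dBu is at or below the 11 dBu threshold — no compression; output 5 dBu.
Stage 3: 16 dB above -11 dBu, reduced 4:1 to 4 dB above → -7 dBu.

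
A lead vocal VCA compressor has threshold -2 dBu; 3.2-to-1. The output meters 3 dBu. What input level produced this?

That's 5 dB above the -2 dBu threshold.
Before 3.2:1 compression the overshoot was 5 × 3.2 = 16 dB, so input = -2 + 16 = 14 dBu.

14 dBu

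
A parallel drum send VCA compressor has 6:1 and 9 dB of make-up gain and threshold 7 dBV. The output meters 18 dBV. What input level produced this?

Remove make-up: 18 − 9 = 9 dBV.
Post-compression overshoot = 9 − 7 = 2 dB.
Input overshoot = R × output overshoot = 12 dB → input = 7 + 12 = 19 dBV.

19 dBV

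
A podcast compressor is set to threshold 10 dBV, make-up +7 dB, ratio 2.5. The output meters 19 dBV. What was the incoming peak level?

15 dBV

Before make-up, the level was 19 − 7 = 12 dBV.
That's 2 dB above the 10 dBV threshold.
Before 2.5:1 compression the overshoot was 2 × 2.5 = 5 dB, so input = 10 + 5 = 15 dBV.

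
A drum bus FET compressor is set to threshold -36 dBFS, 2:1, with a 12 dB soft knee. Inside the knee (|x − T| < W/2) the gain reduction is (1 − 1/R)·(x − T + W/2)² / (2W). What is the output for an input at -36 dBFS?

-36.75 dBFS

x − T + W/2 = -36 − (-36) + 6 = 6.
GR = (1 − 1/2) × 6² / 24 = 0.5 × 36 / 24 = 0.75 dB.
Output = -36 − 0.75 = -36.75 dBFS.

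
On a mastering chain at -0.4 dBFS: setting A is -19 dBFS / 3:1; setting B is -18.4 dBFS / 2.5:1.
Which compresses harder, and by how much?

A, by 1.6 dB

A: 18.6 dB over, compressed to 6.2 dB over, so 12.4 dB of GR.
B: 18 dB over, compressed to 7.2 dB over, so 10.8 dB of GR.
A reduces 1.6 dB more.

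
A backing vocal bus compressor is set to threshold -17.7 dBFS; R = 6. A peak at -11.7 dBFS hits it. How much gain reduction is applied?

5 dB

Overshoot = -11.7 − (-17.7) = 6 dB.
At 6:1, output sits 6/6 = 1 dB above threshold.
GR = overshoot in − overshoot out = 6 − 1 = 5 dB.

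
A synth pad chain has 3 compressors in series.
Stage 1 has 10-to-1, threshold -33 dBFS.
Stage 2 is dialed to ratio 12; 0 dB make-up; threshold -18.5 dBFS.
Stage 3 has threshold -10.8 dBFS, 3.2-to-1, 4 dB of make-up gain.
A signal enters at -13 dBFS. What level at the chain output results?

-27 dBFS

Stage 1: -13 dBFS is 20 dB over -33 dBFS; at 10:1 that becomes 2 dB over, giving -31 dBFS.
Stage 2: -31 dBFS ≤ -18.5 dBFS, so stage 2 doesn't engage; output -31 dBFS.
Stage 3: -31 dBFS is at or below the -10.8 dBFS threshold — no compression; make-up brings it to -27 dBFS.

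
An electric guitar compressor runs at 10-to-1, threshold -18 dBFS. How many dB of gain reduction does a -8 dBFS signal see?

9 dB

The signal is 10 dB above threshold.
A 10:1 ratio leaves 1 dB of that excess.
GR = overshoot in − overshoot out = 10 − 1 = 9 dB.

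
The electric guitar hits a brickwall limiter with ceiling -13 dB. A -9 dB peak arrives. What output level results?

-13 dB

At ∞:1, everything above -13 dB is held at the ceiling.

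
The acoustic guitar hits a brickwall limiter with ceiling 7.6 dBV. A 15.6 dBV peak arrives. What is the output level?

7.6 dBV

At ∞:1, everything above 7.6 dBV is held at the ceiling.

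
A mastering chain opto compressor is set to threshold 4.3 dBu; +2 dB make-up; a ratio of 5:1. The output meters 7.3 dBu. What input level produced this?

Before make-up, the level was 7.3 − 2 = 5.3 dBu.
Post-compression overshoot = 5.3 − 4.3 = 1 dB.
Undo the ratio: input overshoot = 1 × 5 = 5 dB, giving input = 9.3 dBu.

9.3 dBu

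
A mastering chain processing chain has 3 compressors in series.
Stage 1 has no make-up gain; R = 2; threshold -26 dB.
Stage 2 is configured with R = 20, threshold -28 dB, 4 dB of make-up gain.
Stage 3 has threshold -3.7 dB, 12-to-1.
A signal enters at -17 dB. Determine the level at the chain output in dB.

-23.675 dB

Stage 1: 9 dB above -26 dB, reduced 2:1 to 4.5 dB above → -21.5 dB.
Stage 2: -21.5 dB is 6.5 dB over -28 dB; at 20:1 that becomes 0.325 dB over, giving -27.675 dB; +4 dB make-up → -23.675 dB.
Stage 3: -23.675 dB ≤ -3.7 dB, so stage 3 doesn't engage; output -23.675 dB.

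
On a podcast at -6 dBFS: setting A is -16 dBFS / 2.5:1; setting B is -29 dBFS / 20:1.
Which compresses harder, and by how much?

B, by 15.85 dB

A: overshoot 10 dB → output overshoot 4 dB → GR 6 dB.
B: overshoot 23 dB → output overshoot 1.15 dB → GR 21.85 dB.
B reduces 15.85 dB more.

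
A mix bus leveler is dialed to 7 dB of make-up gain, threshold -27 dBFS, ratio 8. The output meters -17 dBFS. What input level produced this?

-3 dBFS

Stripping the +7 dB make-up gives -24 dBFS at the gain stage.
That's 3 dB above the -27 dBFS threshold.
Before 8:1 compression the overshoot was 3 × 8 = 24 dB, so input = -27 + 24 = -3 dBFS.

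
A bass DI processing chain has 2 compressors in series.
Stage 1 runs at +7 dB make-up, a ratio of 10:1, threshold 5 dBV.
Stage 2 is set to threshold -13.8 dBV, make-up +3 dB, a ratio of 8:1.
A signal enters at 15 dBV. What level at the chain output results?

Stage 1: 10 dB above 5 dBV, reduced 10:1 to 1 dB above → 6 dBV; +7 dB make-up → 13 dBV.
Stage 2: 13 dBV is 26.8 dB over -13.8 dBV; at 8:1 that becomes 3.35 dB over, giving -10.45 dBV; +3 dB make-up → -7.45 dBV.

-7.45 dBV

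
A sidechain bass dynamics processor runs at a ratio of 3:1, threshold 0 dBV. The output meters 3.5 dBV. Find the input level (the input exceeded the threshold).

10.5 dBV

The compressed level sits 3.5 − 0 = 3.5 dB over threshold.
Input overshoot = R × output overshoot = 10.5 dB → input = 0 + 10.5 = 10.5 dBV.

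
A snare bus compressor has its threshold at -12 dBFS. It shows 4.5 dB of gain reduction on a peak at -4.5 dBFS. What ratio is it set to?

Input overshoot = -4.5 − (-12) = 7.5 dB.
Output overshoot = 7.5 − 4.5 = 3 dB.
Ratio = input overshoot / output overshoot = 7.5 / 3 = 2.5.

2.5:1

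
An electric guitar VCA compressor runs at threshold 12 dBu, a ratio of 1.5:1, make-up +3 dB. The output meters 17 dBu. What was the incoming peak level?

Remove make-up: 17 − 3 = 14 dBu.
The compressed level sits 14 − 12 = 2 dB over threshold.
Before 1.5:1 compression the overshoot was 2 × 1.5 = 3 dB, so input = 12 + 3 = 15 dBu.

15 dBu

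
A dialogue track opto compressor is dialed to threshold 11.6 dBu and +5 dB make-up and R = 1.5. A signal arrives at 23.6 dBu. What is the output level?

Overshoot: 23.6 − 11.6 = 12 dB.
At 1.5:1 the overshoot is divided by 1.5, leaving 8 dB above threshold.
Output = 11.6 + 8 = 19.6 dBu; make-up adds 5 dB, giving 24.6 dBu.

24.6 dBu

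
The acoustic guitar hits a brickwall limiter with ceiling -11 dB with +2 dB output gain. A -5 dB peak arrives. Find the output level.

At ∞:1, everything above -11 dB is held at the ceiling.
Output gain then adds 2 dB: -11 + 2 = -9 dB.

-9 dB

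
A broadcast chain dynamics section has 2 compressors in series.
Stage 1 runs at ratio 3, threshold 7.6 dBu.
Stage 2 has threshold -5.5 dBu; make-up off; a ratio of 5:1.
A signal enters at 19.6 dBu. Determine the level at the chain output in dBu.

Stage 1: 12 dB above 7.6 dBu, reduced 3:1 to 4 dB above → 11.6 dBu.
Stage 2: 17.1 dB above -5.5 dBu, reduced 5:1 to 3.42 dB above → -2.08 dBu.

-2.08 dBu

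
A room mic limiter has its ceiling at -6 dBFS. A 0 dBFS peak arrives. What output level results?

A brickwall limiter is an ∞:1 compressor: any input above the ceiling is clamped to -6 dBFS.

-6 dBFS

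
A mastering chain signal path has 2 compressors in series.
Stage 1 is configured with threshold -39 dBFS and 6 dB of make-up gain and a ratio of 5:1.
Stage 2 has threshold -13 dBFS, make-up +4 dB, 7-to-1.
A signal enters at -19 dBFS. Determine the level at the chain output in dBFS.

-25 dBFS

Stage 1: overshoot 20 dB → 20/5 = 4 dB → -35 dBFS; +6 dB make-up → -29 dBFS.
Stage 2: -29 dBFS is at or below the -13 dBFS threshold — no compression; make-up brings it to -25 dBFS.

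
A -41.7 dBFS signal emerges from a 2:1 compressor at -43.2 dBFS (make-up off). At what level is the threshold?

Gain reduction = -41.7 − (-43.2) = 1.5 dB; output overshoot = GR / (R − 1) = 1.5 / 1 = 1.5 dB.
Threshold = output − output overshoot = -43.2 − 1.5 = -44.7 dBFS.

-44.7 dBFS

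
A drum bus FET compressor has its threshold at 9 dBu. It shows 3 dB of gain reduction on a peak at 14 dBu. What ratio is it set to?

2.5:1

Input overshoot = 14 − 9 = 5 dB.
Output overshoot = 5 − 3 = 2 dB.
Ratio = input overshoot / output overshoot = 5 / 2 = 2.5.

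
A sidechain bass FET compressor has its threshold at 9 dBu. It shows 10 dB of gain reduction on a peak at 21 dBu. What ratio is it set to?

Input overshoot = 21 − 9 = 12 dB.
Output overshoot = 12 − 10 = 2 dB.
Ratio = input overshoot / output overshoot = 12 / 2 = 6.

6:1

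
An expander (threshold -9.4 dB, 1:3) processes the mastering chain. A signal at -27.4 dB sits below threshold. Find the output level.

-63.4 dB

The input is 18 dB below the -9.4 dB threshold.
A 1:3 expander multiplies undershoot by 3: 18 × 3 = 54 dB below threshold.
Output = -9.4 − 54 = -63.4 dB.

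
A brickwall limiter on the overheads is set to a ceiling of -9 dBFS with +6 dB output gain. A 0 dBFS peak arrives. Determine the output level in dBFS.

-3 dBFS

At ∞:1, everything above -9 dBFS is held at the ceiling.
Output gain then adds 6 dB: -9 + 6 = -3 dBFS.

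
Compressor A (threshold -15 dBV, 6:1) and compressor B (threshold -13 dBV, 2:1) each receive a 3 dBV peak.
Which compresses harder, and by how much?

A, by 7 dB

A: overshoot 18 dB → output overshoot 3 dB → GR 15 dB.
B: overshoot 16 dB → output overshoot 8 dB → GR 8 dB.
A reduces 7 dB more.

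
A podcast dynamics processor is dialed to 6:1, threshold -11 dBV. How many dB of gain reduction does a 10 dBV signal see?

Overshoot = 10 − (-11) = 21 dB.
A 6:1 ratio leaves 3.5 dB of that excess.
GR = overshoot in − overshoot out = 21 − 3.5 = 17.5 dB.

17.5 dB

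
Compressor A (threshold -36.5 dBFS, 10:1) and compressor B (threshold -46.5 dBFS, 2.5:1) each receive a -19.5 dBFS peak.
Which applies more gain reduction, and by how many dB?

B, by 0.9 dB

A: overshoot 17 dB → output overshoot 1.7 dB → GR 15.3 dB.
B: overshoot 27 dB → output overshoot 10.8 dB → GR 16.2 dB.
B applies 0.9 dB more gain reduction.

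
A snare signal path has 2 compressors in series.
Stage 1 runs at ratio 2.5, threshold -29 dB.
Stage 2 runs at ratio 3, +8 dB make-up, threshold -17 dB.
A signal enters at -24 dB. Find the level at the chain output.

-19 dB

Stage 1: -24 dB is 5 dB over -29 dB; at 2.5:1 that becomes 2 dB over, giving -27 dB.
Stage 2: -27 dB ≤ -17 dB, so stage 2 doesn't engage; make-up brings it to -19 dB.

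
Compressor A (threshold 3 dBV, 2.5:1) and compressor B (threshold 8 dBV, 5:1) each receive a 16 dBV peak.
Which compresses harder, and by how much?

A, by 1.4 dB

A: overshoot 13 dB → output overshoot 5.2 dB → GR 7.8 dB.
B: overshoot 8 dB → output overshoot 1.6 dB → GR 6.4 dB.
Difference: 1.4 dB in favour of A.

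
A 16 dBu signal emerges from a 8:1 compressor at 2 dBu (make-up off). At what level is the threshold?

0 dBu

Gain reduction = 16 − 2 = 14 dB; output overshoot = GR / (R − 1) = 14 / 7 = 2 dB.
Threshold = output − output overshoot = 2 − 2 = 0 dBu.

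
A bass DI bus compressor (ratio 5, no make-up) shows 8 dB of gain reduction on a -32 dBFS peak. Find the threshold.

Input is 10 dB above T (since output overshoot × R = input overshoot: (-40 − T)·5 = -32 − T gives T = -42 dBFS).
Check: -42 + (-32 − (-42))/5 = -42 + 2 = -40 dBFS. ✓

-42 dBFS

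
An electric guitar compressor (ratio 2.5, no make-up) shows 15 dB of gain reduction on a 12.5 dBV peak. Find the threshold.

-12.5 dBV

Input is 25 dB above T (since output overshoot × R = input overshoot: (-2.5 − T)·2.5 = 12.5 − T gives T = -12.5 dBV).
Check: -12.5 + (12.5 − (-12.5))/2.5 = -12.5 + 10 = -2.5 dBV. ✓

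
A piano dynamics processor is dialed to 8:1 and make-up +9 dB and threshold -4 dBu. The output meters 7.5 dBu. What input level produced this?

16 dBu

Remove make-up: 7.5 − 9 = -1.5 dBu.
That's 2.5 dB above the -4 dBu threshold.
Input overshoot = R × output overshoot = 20 dB → input = -4 + 20 = 16 dBu.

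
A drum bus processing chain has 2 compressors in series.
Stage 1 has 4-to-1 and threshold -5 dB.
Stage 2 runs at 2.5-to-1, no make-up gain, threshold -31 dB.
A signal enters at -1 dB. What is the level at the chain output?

Stage 1: -1 dB is 4 dB over -5 dB; at 4:1 that becomes 1 dB over, giving -4 dB.
Stage 2: -4 dB is 27 dB over -31 dB; at 2.5:1 that becomes 10.8 dB over, giving -20.2 dB.

-20.2 dB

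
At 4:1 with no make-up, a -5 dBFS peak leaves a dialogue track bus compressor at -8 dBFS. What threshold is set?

-9 dBFS

Gain reduction = -5 − (-8) = 3 dB; output overshoot = GR / (R − 1) = 3 / 3 = 1 dB.
Threshold = output − output overshoot = -8 − 1 = -9 dBFS.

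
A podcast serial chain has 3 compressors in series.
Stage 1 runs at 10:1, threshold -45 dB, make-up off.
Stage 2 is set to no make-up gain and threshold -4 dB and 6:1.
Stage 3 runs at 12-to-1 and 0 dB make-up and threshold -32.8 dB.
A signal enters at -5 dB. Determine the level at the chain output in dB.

Stage 1: -5 dB is 40 dB over -45 dB; at 10:1 that becomes 4 dB over, giving -41 dB.
Stage 2: -41 dB is at or below the -4 dB threshold — no compression; output -41 dB.
Stage 3: -41 dB is at or below the -32.8 dB threshold — no compression; output -41 dB.

-41 dB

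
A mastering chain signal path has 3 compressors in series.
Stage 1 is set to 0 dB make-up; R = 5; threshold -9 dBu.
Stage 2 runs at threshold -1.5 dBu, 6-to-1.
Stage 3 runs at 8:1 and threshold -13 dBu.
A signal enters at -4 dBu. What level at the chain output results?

-12.375 dBu

Stage 1: overshoot 5 dB → 5/5 = 1 dB → -8 dBu.
Stage 2: below threshold (-8 ≤ -1.5); passes unchanged; output -8 dBu.
Stage 3: -8 dBu is 5 dB over -13 dBu; at 8:1 that becomes 0.625 dB over, giving -12.375 dBu.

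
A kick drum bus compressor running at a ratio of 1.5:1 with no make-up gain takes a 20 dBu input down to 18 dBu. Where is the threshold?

14 dBu

Gain reduction = 20 − 18 = 2 dB; output overshoot = GR / (R − 1) = 2 / 0.5 = 4 dB.
Threshold = output − output overshoot = 18 − 4 = 14 dBu.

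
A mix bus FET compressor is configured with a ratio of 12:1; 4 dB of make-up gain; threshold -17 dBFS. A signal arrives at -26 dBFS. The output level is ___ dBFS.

-26 dBFS is 9 dB below the -17 dBFS threshold, so no gain reduction is applied.
Make-up gain adds 4 dB: -26 + 4 = -22 dBFS.

-22 dBFS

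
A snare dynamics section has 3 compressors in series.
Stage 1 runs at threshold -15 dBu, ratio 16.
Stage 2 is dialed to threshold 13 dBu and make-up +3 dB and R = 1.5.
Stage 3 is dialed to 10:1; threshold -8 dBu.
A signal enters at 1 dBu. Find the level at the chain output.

Stage 1: 1 dBu is 16 dB over -15 dBu; at 16:1 that becomes 1 dB over, giving -14 dBu.
Stage 2: -14 dBu ≤ 13 dBu, so stage 2 doesn't engage; make-up brings it to -11 dBu.
Stage 3: -11 dBu is at or below the -8 dBu threshold — no compression; output -11 dBu.

-11 dBu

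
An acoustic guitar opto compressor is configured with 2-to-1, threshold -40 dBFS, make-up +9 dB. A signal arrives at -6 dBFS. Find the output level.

The input is 34 dB above the -40 dBFS threshold.
2:1 compression reduces that to 34/2 = 17 dB over.
So the level is -40 + 17 = -23 dBFS; make-up adds 9 dB, giving -14 dBFS.

-14 dBFS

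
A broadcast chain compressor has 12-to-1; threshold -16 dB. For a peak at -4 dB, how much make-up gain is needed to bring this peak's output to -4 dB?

11 dB

Without make-up, output = threshold + overshoot/12 = -16 + 1 = -15 dB.
Gap to target: 11 dB.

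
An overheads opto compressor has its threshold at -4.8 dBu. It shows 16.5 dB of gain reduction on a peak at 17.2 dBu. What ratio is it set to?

4:1

Input overshoot = 17.2 − (-4.8) = 22 dB.
Output overshoot = 22 − 16.5 = 5.5 dB.
Ratio = input overshoot / output overshoot = 22 / 5.5 = 4.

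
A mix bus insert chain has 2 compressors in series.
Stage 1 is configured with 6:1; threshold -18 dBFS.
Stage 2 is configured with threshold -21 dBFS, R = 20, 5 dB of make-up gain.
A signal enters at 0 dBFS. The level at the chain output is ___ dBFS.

-15.7 dBFS

Stage 1: 0 dBFS is 18 dB over -18 dBFS; at 6:1 that becomes 3 dB over, giving -15 dBFS.
Stage 2: 6 dB above -21 dBFS, reduced 20:1 to 0.3 dB above → -20.7 dBFS; +5 dB make-up → -15.7 dBFS.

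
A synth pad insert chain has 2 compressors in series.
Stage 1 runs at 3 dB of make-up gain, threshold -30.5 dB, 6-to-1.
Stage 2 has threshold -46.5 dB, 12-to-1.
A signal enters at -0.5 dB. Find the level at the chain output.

-44.5 dB

Stage 1: 30 dB above -30.5 dB, reduced 6:1 to 5 dB above → -25.5 dB; +3 dB make-up → -22.5 dB.
Stage 2: -22.5 dB is 24 dB over -46.5 dB; at 12:1 that becomes 2 dB over, giving -44.5 dB.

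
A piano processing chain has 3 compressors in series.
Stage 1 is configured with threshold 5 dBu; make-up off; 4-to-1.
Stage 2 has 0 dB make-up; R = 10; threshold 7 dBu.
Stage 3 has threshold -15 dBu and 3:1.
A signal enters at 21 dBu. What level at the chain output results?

Stage 1: overshoot 16 dB → 16/4 = 4 dB → 9 dBu.
Stage 2: 2 dB above 7 dBu, reduced 10:1 to 0.2 dB above → 7.2 dBu.
Stage 3: 7.2 dBu is 22.2 dB over -15 dBu; at 3:1 that becomes 7.4 dB over, giving -7.6 dBu.

-7.6 dBu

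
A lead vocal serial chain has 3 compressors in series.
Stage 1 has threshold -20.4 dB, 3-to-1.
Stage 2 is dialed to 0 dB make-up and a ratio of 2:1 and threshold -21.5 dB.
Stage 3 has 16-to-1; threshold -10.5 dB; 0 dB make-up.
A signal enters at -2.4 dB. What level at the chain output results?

-17.95 dB

Stage 1: -2.4 dB is 18 dB over -20.4 dB; at 3:1 that becomes 6 dB over, giving -14.4 dB.
Stage 2: -14.4 dB is 7.1 dB over -21.5 dB; at 2:1 that becomes 3.55 dB over, giving -17.95 dB.
Stage 3: below threshold (-17.95 ≤ -10.5); passes unchanged; output -17.95 dB.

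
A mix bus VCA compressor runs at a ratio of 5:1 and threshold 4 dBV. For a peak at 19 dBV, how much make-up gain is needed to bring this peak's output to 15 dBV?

8 dB

Overshoot 15 dB → 15/5 = 3 dB after compression, so the compressed level is 4 + 3 = 7 dBV.
Make-up = target − compressed = 15 − 7 = 8 dB.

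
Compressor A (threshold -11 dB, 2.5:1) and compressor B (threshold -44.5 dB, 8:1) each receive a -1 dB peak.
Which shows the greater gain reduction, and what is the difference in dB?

A: 10 dB over, compressed to 4 dB over, so 6 dB of GR.
B: 43.5 dB over, compressed to 5.4375 dB over, so 38.0625 dB of GR.
B reduces 32.0625 dB more.

B, by 32.0625 dB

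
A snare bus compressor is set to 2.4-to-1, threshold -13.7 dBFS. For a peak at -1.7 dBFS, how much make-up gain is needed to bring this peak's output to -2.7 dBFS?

Overshoot 12 dB → 12/2.4 = 5 dB after compression, so the compressed level is -13.7 + 5 = -8.7 dBFS.
Make-up = target − compressed = -2.7 − (-8.7) = 6 dB.

6 dB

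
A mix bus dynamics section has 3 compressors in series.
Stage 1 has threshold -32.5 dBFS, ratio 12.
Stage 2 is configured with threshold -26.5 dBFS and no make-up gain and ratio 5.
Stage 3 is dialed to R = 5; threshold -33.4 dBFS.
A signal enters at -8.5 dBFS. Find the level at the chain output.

-32.82 dBFS

Stage 1: 24 dB above -32.5 dBFS, reduced 12:1 to 2 dB above → -30.5 dBFS.
Stage 2: -30.5 dBFS is at or below the -26.5 dBFS threshold — no compression; output -30.5 dBFS.
Stage 3: 2.9 dB above -33.4 dBFS, reduced 5:1 to 0.58 dB above → -32.82 dBFS.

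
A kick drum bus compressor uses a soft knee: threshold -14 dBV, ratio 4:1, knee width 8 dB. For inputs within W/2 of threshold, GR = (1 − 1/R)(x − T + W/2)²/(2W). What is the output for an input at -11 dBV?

-13.296875 dBV

x − T + W/2 = -11 − (-14) + 4 = 7.
GR = (1 − 1/4) × 7² / 16 = 0.75 × 49 / 16 = 2.296875 dB.
Output = -11 − 2.296875 = -13.296875 dBV.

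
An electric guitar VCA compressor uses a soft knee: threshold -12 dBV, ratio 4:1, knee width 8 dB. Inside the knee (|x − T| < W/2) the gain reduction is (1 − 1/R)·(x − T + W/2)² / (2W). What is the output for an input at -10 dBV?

x − T + W/2 = -10 − (-12) + 4 = 6.
GR = (1 − 1/4) × 6² / 16 = 0.75 × 36 / 16 = 1.6875 dB.
Output = -10 − 1.6875 = -11.6875 dBV.

-11.6875 dBV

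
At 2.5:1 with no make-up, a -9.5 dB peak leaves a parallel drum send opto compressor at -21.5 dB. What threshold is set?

-29.5 dB

Let T be the threshold. Output overshoot = (input overshoot)/R, so -21.5 − T = (-9.5 − T)/2.5.
2.5·(-21.5 − T) = -9.5 − T → 1.5·T = -53.75 − (-9.5) = -44.25.
T = -44.25/1.5 = -29.5 dB.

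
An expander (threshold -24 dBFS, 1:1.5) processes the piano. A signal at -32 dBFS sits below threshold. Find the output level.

Below threshold, a 1:1.5 expander applies gain = (1.5−1)×(T − x) of attenuation.
(1.5−1) × 8 = 4 dB, so output = -32 − 4 = -36 dBFS.

-36 dBFS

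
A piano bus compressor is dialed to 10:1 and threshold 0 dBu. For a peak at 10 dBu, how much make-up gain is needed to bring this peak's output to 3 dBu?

Overshoot 10 dB → 10/10 = 1 dB after compression, so the compressed level is 0 + 1 = 1 dBu.
Make-up = target − compressed = 3 − 1 = 2 dB.

2 dB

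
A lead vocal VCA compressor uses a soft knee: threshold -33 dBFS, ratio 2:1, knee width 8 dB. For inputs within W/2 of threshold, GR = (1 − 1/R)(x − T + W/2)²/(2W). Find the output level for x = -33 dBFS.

-33.5 dBFS

x − T + W/2 = -33 − (-33) + 4 = 4.
GR = (1 − 1/2) × 4² / 16 = 0.5 × 16 / 16 = 0.5 dB.
Output = -33 − 0.5 = -33.5 dBFS.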